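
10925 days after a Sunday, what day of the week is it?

Friday

10925 mod 7 = 5 (since 1560·7 = 10920).
Sunday + 5 days → Friday.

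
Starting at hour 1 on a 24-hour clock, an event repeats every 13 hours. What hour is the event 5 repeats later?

18

5·13 = 65.
65 − 2·24 = 17, so 65 ≡ 17 (mod 24).
(1 + 17) mod 24 = 18.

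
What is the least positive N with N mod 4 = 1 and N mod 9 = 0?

x ≡ 1 (mod 4) gives x ∈ {1, 5, 9}.
The first of these with x mod 9 = 0 is 9.

9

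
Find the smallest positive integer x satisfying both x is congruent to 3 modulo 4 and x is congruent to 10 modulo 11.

Since 11·3 ≡ 1 (mod 4), take x = 10 + 11·((3−10)·3 mod 4) = 10 + 11·3 = 43.
Check: 43 mod 4 = 3, 43 mod 11 = 10.

43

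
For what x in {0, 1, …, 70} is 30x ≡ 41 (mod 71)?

The inverse of 30 mod 71 is 45 (since 30·45 = 1350 ≡ 1).
So x ≡ 45·41 = 1845 ≡ 70 (mod 71).

70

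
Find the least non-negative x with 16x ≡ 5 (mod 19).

11

The inverse of 16 mod 19 is 6 (since 16·6 = 96 ≡ 1).
Multiplying both sides by 6: x ≡ 6·5 = 30 ≡ 11 (mod 19).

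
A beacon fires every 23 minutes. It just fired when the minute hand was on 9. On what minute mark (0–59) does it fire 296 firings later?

37

296·23 = 6808.
6808 = 113·60 + 28, so 6808 mod 60 = 28.
(9 + 28) mod 60 = 37.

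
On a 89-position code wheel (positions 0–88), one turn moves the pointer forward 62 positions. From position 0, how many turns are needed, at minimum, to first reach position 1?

56

62·56 = 3472 = 39·89 + 1, so 62⁻¹ ≡ 56 (mod 89).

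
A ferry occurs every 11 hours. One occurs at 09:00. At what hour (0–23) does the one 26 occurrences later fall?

7

26·11 = 286.
286 = 11·24 + 22, so 286 mod 24 = 22.
(9 + 22) mod 24 = 7.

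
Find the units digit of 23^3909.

Last digits of 3^n: 3, 9, 7, 1 (period 4).
3909 leaves remainder 1 on division by 4, so 23^3909 ends in 3.

3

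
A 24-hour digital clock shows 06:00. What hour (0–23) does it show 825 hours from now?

825 − 34·24 = 9, so 825 ≡ 9 (mod 24).
(6 + 9) mod 24 = 15.

15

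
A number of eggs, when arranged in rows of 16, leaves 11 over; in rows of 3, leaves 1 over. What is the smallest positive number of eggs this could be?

x ≡ 1 (mod 3) gives x ∈ {1, 4, 7, 10, 13, 16, 19, 22, …}.
The first of these with x mod 16 = 11 is 43.

43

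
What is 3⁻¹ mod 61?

61 = 20·3 + 1
3 = 3·1 + 0
Back-substituting gives 3·41 ≡ 1 (mod 61).

41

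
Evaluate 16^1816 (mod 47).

Square-and-reduce mod 47: 16^1≡16, 16^2≡21, 16^4≡18, 16^8≡42, 16^16≡25, 16^32≡14, 16^64≡8, 16^128≡17, 16^256≡7, 16^512≡2, 16^1024≡4.
1816 = 8 + 16 + 256 + 512 + 1024, so 16^1816 ≡ 42·25·7·2·4 ≡ 3 (mod 47).

3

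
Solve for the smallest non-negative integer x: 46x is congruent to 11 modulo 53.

6

46⁻¹ ≡ 15 (mod 53) because 46·15 = 690 = 13·53 + 1.
So x ≡ 15·11 = 165 ≡ 6 (mod 53).
Check: 46·6 = 276 = 5·53 + 11.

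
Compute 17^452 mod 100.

61

Successive squares of 17 mod 100: 17^1≡17, 17^2≡89, 17^4≡21, 17^8≡41, 17^16≡81, 17^32≡61, 17^64≡21, 17^128≡41, 17^256≡81.
452 = 4 + 64 + 128 + 256, so 17^452 ≡ 21·21·41·81 ≡ 61 (mod 100).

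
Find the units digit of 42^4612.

Powers of 2 mod 10 repeat with period 4: 2, 4, 8, 6.
4612 mod 4 = 0, so the last digit matches 2^4 = 6.

6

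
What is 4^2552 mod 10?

6

The units digit of 4^n cycles with period 2: 4, 6, …
2552 mod 2 = 0, so the last digit matches 4^2 = 6.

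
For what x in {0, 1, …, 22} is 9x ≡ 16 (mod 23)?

12

The inverse of 9 mod 23 is 18 (since 9·18 = 162 ≡ 1).
So x ≡ 18·16 = 288 ≡ 12 (mod 23).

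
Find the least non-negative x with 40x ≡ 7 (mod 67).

32

The inverse of 40 mod 67 is 62 (since 40·62 = 2480 ≡ 1).
So x ≡ 62·7 = 434 ≡ 32 (mod 67).
Check: 40·32 = 1280 = 19·67 + 7.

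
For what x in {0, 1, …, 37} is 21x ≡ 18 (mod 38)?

21⁻¹ ≡ 29 (mod 38) because 21·29 = 609 = 16·38 + 1.
So x ≡ 29·18 = 522 ≡ 28 (mod 38).

28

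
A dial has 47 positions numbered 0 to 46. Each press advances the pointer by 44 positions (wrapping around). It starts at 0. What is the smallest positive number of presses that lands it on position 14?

11

The inverse of 44 mod 47 is 31 (since 44·31 = 1364 ≡ 1).
So x ≡ 31·14 = 434 ≡ 11 (mod 47).
Check: 44·11 = 484 = 10·47 + 14.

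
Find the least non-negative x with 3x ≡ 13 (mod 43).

3⁻¹ ≡ 29 (mod 43) because 3·29 = 87 = 2·43 + 1.
So x ≡ 29·13 = 377 ≡ 33 (mod 43).

33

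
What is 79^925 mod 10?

9

The units digit of 79^n cycles with period 2: 9, 1, …
925 leaves remainder 1 on division by 2, so 79^925 ends in 9.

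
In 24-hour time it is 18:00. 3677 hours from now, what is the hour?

3677 = 153·24 + 5, so 3677 mod 24 = 5.
(18 + 5) mod 24 = 23.

23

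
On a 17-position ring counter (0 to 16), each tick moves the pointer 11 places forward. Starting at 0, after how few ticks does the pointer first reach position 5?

The inverse of 11 mod 17 is 14 (since 11·14 = 154 ≡ 1).
So x ≡ 14·5 = 70 ≡ 2 (mod 17).

2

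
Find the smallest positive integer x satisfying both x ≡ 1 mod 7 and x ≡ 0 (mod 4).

8

x ≡ 0 (mod 4) gives x ∈ {0, 4, 8}.
The first of these with x mod 7 = 1 is 8.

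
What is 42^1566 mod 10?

4

Powers of 2 mod 10 repeat with period 4: 2, 4, 8, 6.
1566 mod 4 = 2, so the last digit matches 2^2 = 4.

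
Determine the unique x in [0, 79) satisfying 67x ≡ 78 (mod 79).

33

67⁻¹ ≡ 46 (mod 79) because 67·46 = 3082 = 39·79 + 1.
Multiplying both sides by 46: x ≡ 46·78 = 3588 ≡ 33 (mod 79).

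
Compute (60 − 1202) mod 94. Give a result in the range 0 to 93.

80

1202 mod 94 = 74 (since 12·94 = 1128).
(60 − 74) mod 94 = 80.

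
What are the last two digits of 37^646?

09

Square-and-reduce mod 100: 37^1≡37, 37^2≡69, 37^4≡61, 37^8≡21, 37^16≡41, 37^32≡81, 37^64≡61, 37^128≡21, 37^256≡41, 37^512≡81.
Since 646 = 2 + 4 + 128 + 512 in binary, 37^646 ≡ 69·61·21·81 ≡ 9 (mod 100).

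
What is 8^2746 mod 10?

The units digit of 8^n cycles with period 4: 8, 4, 2, 6, …
2746 leaves remainder 2 on division by 4, so 8^2746 ends in 4.

4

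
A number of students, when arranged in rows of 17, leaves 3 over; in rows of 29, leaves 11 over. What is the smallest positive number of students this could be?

156

x ≡ 3 (mod 17) gives x ∈ {3, 20, 37, 54, 71, 88, 105, 122, …}.
The first of these with x mod 29 = 11 is 156.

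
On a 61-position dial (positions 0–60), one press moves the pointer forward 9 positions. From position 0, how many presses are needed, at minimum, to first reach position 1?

61 = 6·9 + 7
9 = 1·7 + 2
7 = 3·2 + 1
2 = 2·1 + 0
Back-substituting gives 9·34 ≡ 1 (mod 61).

34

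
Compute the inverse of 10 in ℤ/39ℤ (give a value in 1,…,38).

10·4 = 40 = 1·39 + 1, so 10⁻¹ ≡ 4 (mod 39).

4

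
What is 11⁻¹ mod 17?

11·14 = 154 = 9·17 + 1, so 11⁻¹ ≡ 14 (mod 17).

14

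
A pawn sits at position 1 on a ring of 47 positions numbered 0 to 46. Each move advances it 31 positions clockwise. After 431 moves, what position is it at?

14

431·31 = 13361.
13361 − 284·47 = 13, so 13361 ≡ 13 (mod 47).
(1 + 13) mod 47 = 14.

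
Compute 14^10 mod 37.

27

Successive squares of 14 mod 37: 14^1≡14, 14^2≡11, 14^4≡10, 14^8≡26.
10 = 2 + 8, so 14^10 ≡ 11·26 ≡ 27 (mod 37).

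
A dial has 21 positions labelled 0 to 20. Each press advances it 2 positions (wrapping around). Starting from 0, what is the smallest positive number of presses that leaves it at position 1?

11

21 = 10·2 + 1
2 = 2·1 + 0
Back-substituting gives 2·11 ≡ 1 (mod 21).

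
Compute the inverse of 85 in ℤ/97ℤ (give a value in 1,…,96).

97 = 1·85 + 12
85 = 7·12 + 1
12 = 12·1 + 0
Back-substituting gives 85·8 ≡ 1 (mod 97).

8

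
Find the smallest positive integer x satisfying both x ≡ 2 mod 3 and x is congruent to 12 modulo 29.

x ≡ 2 (mod 3) gives x ∈ {2, 5, 8, 11, 14, 17, 20, 23, …}.
The first of these with x mod 29 = 12 is 41.

41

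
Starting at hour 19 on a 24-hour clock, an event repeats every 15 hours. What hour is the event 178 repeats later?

1

178·15 = 2670.
2670 mod 24 = 6 (since 111·24 = 2664).
(19 + 6) mod 24 = 1.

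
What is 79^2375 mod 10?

The units digit of 79^n cycles with period 2: 9, 1, …
2375 mod 2 = 1, so the last digit matches 9^1 = 9.

9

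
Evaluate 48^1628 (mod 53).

Successive squares of 48 mod 53: 48^1≡48, 48^2≡25, 48^4≡42, 48^8≡15, 48^16≡13, 48^32≡10, 48^64≡47, 48^128≡36, 48^256≡24, 48^512≡46, 48^1024≡49.
1628 = 4 + 8 + 16 + 64 + 512 + 1024, so 48^1628 ≡ 42·15·13·47·46·49 ≡ 13 (mod 53).

13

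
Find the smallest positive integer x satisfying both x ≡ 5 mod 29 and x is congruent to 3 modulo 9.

x ≡ 3 (mod 9) gives x ∈ {3, 12, 21, 30, 39, 48, 57, 66, …}.
The first of these with x mod 29 = 5 is 237.

237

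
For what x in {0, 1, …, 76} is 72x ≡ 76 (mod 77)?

The inverse of 72 mod 77 is 46 (since 72·46 = 3312 ≡ 1).
So x ≡ 46·76 = 3496 ≡ 31 (mod 77).
Check: 72·31 = 2232 = 28·77 + 76.

31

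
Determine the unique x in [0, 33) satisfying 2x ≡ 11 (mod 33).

2⁻¹ ≡ 17 (mod 33) because 2·17 = 34 = 1·33 + 1.
Multiplying both sides by 17: x ≡ 17·11 = 187 ≡ 22 (mod 33).

22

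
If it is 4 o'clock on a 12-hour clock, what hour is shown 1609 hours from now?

5

Dividing 1609 by 12 gives quotient 134 and remainder 1.
4 + 1 → 5 on a 12-hour dial.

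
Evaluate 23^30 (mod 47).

18

Square-and-reduce mod 47: 23^1≡23, 23^2≡12, 23^4≡3, 23^8≡9, 23^16≡34.
Since 30 = 2 + 4 + 8 + 16 in binary, 23^30 ≡ 12·3·9·34 ≡ 18 (mod 47).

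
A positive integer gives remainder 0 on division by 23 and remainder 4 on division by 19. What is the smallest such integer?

x ≡ 4 (mod 19) gives x ∈ {4, 23}.
The first of these with x mod 23 = 0 is 23.

23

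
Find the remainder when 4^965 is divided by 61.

48

Successive squares of 4 mod 61: 4^1≡4, 4^2≡16, 4^4≡12, 4^8≡22, 4^16≡57, 4^32≡16, 4^64≡12, 4^128≡22, 4^256≡57, 4^512≡16.
965 = 1 + 4 + 64 + 128 + 256 + 512, so 4^965 ≡ 4·12·12·22·57·16 ≡ 48 (mod 61).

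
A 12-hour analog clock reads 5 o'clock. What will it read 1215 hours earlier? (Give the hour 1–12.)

1215 mod 12 = 3 (since 101·12 = 1212).
5 − 3 → 2 on a 12-hour dial.

2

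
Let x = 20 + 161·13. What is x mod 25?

13

161·13 = 2093.
2093 mod 25 = 18 (since 83·25 = 2075).
(20 + 18) mod 25 = 13.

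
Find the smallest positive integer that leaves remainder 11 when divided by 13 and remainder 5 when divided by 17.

x ≡ 11 (mod 13) gives x ∈ {11, 24, 37, 50, 63, 76, 89, 102, …}.
The first of these with x mod 17 = 5 is 141.

141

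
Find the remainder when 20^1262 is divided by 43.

By repeated squaring mod 43: 20^1≡20, 20^2≡13, 20^4≡40, 20^8≡9, 20^16≡38, 20^32≡25, 20^64≡23, 20^128≡13, 20^256≡40, 20^512≡9, 20^1024≡38.
Since 1262 = 2 + 4 + 8 + 32 + 64 + 128 + 1024 in binary, 20^1262 ≡ 13·40·9·25·23·13·38 ≡ 13 (mod 43).

13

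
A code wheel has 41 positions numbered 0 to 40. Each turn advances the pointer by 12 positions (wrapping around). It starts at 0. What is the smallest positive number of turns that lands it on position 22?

12⁻¹ ≡ 24 (mod 41) because 12·24 = 288 = 7·41 + 1.
So x ≡ 24·22 = 528 ≡ 36 (mod 41).
Check: 12·36 = 432 = 10·41 + 22.

36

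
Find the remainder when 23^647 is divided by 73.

By repeated squaring mod 73: 23^1≡23, 23^2≡18, 23^4≡32, 23^8≡2, 23^16≡4, 23^32≡16, 23^64≡37, 23^128≡55, 23^256≡32, 23^512≡2.
647 = 1 + 2 + 4 + 128 + 512, so 23^647 ≡ 23·18·32·55·2 ≡ 54 (mod 73).

54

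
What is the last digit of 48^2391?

2

Last digits of 8^n: 8, 4, 2, 6 (period 4).
2391 mod 4 = 3, so the last digit matches 8^3 = 2.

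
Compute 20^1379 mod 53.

33

Successive squares of 20 mod 53: 20^1≡20, 20^2≡29, 20^4≡46, 20^8≡49, 20^16≡16, 20^32≡44, 20^64≡28, 20^128≡42, 20^256≡15, 20^512≡13, 20^1024≡10.
Since 1379 = 1 + 2 + 32 + 64 + 256 + 1024 in binary, 20^1379 ≡ 20·29·44·28·15·10 ≡ 33 (mod 53).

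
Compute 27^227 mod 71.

60

By repeated squaring mod 71: 27^1≡27, 27^2≡19, 27^4≡6, 27^8≡36, 27^16≡18, 27^32≡40, 27^64≡38, 27^128≡24.
Since 227 = 1 + 2 + 32 + 64 + 128 in binary, 27^227 ≡ 27·19·40·38·24 ≡ 60 (mod 71).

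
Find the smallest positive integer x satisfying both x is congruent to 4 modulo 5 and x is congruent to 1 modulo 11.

Since 11·1 ≡ 1 (mod 5), take x = 1 + 11·((4−1)·1 mod 5) = 1 + 11·3 = 34.
Check: 34 mod 5 = 4, 34 mod 11 = 1.

34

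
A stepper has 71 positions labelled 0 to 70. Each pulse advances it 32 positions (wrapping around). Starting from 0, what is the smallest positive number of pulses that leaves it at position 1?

71 = 2·32 + 7
32 = 4·7 + 4
7 = 1·4 + 3
4 = 1·3 + 1
3 = 3·1 + 0
Back-substituting gives 32·20 ≡ 1 (mod 71).

20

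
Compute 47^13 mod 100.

27

By repeated squaring mod 100: 47^1≡47, 47^2≡9, 47^4≡81, 47^8≡61.
Since 13 = 1 + 4 + 8 in binary, 47^13 ≡ 47·81·61 ≡ 27 (mod 100).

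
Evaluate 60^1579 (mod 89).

66

By repeated squaring mod 89: 60^1≡60, 60^2≡40, 60^4≡87, 60^8≡4, 60^16≡16, 60^32≡78, 60^64≡32, 60^128≡45, 60^256≡67, 60^512≡39, 60^1024≡8.
Since 1579 = 1 + 2 + 8 + 32 + 512 + 1024 in binary, 60^1579 ≡ 60·40·4·78·39·8 ≡ 66 (mod 89).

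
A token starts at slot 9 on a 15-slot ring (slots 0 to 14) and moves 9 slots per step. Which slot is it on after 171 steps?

171·9 = 1539.
Dividing 1539 by 15 gives quotient 102 and remainder 9.
(9 + 9) mod 15 = 3.

3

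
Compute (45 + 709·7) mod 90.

58

709·7 = 4963.
4963 mod 90 = 13 (since 55·90 = 4950).
(45 + 13) mod 90 = 58.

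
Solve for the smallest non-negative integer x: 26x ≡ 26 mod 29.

1

The inverse of 26 mod 29 is 19 (since 26·19 = 494 ≡ 1).
So x ≡ 19·26 = 494 ≡ 1 (mod 29).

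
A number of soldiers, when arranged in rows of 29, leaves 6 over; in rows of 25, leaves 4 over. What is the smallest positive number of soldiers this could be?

x ≡ 4 (mod 25) gives x ∈ {4, 29, 54, 79, 104, 129, 154, 179, …}.
The first of these with x mod 29 = 6 is 354.

354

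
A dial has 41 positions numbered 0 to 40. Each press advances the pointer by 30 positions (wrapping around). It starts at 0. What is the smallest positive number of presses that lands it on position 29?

16

The inverse of 30 mod 41 is 26 (since 30·26 = 780 ≡ 1).
Multiplying both sides by 26: x ≡ 26·29 = 754 ≡ 16 (mod 41).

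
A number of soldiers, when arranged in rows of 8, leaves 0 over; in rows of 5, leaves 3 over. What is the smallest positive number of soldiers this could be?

x ≡ 3 (mod 5) gives x ∈ {3, 8}.
The first of these with x mod 8 = 0 is 8.

8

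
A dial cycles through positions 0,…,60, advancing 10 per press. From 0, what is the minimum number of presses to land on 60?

6

10⁻¹ ≡ 55 (mod 61) because 10·55 = 550 = 9·61 + 1.
Multiplying both sides by 55: x ≡ 55·60 = 3300 ≡ 6 (mod 61).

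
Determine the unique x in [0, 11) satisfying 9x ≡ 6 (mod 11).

8

9⁻¹ ≡ 5 (mod 11) because 9·5 = 45 = 4·11 + 1.
Multiplying both sides by 5: x ≡ 5·6 = 30 ≡ 8 (mod 11).
Check: 9·8 = 72 = 6·11 + 6.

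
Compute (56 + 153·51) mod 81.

2

153·51 = 7803.
7803 − 96·81 = 27, so 7803 ≡ 27 (mod 81).
(56 + 27) mod 81 = 2.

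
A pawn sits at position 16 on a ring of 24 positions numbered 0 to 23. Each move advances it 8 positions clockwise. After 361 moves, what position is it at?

361·8 = 2888.
2888 − 120·24 = 8, so 2888 ≡ 8 (mod 24).
(16 + 8) mod 24 = 0.

0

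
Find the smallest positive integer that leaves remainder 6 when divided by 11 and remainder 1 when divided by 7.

50

Since 7·8 ≡ 1 (mod 11), take x = 1 + 7·((6−1)·8 mod 11) = 1 + 7·7 = 50.
Check: 50 mod 11 = 6, 50 mod 7 = 1.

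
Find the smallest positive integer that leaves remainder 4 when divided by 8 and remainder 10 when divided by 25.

60

x ≡ 4 (mod 8) gives x ∈ {4, 12, 20, 28, 36, 44, 52, 60}.
The first of these with x mod 25 = 10 is 60.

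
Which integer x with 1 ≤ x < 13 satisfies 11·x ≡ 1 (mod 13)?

13 = 1·11 + 2
11 = 5·2 + 1
2 = 2·1 + 0
Back-substituting gives 11·6 ≡ 1 (mod 13).

6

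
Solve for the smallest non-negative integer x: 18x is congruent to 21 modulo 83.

15

18⁻¹ ≡ 60 (mod 83) because 18·60 = 1080 = 13·83 + 1.
So x ≡ 60·21 = 1260 ≡ 15 (mod 83).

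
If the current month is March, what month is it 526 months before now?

526 − 43·12 = 10, so 526 ≡ 10 (mod 12).
March − 10 months → May.

May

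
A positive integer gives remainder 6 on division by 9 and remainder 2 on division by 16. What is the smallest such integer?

114

x ≡ 6 (mod 9) gives x ∈ {6, 15, 24, 33, 42, 51, 60, 69, …}.
The first of these with x mod 16 = 2 is 114.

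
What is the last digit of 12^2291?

Powers of 2 mod 10 repeat with period 4: 2, 4, 8, 6.
2291 leaves remainder 3 on division by 4, so 12^2291 ends in 8.

8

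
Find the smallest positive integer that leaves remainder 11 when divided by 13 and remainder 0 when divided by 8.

24

x ≡ 0 (mod 8) gives x ∈ {0, 8, 16, 24}.
The first of these with x mod 13 = 11 is 24.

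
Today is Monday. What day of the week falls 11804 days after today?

Wednesday

11804 = 1686·7 + 2, so 11804 mod 7 = 2.
Monday + 2 days → Wednesday.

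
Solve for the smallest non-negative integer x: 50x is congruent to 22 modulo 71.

50⁻¹ ≡ 27 (mod 71) because 50·27 = 1350 = 19·71 + 1.
So x ≡ 27·22 = 594 ≡ 26 (mod 71).

26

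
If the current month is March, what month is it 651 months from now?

June

Dividing 651 by 12 gives quotient 54 and remainder 3.
March + 3 months → June.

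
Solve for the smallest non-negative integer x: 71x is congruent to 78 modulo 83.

71⁻¹ ≡ 76 (mod 83) because 71·76 = 5396 = 65·83 + 1.
So x ≡ 76·78 = 5928 ≡ 35 (mod 83).

35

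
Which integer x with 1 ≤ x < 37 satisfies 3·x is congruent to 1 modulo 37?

3·25 = 75 = 2·37 + 1, so 3⁻¹ ≡ 25 (mod 37).

25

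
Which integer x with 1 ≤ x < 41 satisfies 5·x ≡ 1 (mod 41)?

33

41 = 8·5 + 1
5 = 5·1 + 0
Back-substituting gives 5·33 ≡ 1 (mod 41).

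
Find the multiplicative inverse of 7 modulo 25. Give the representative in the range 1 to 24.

25 = 3·7 + 4
7 = 1·4 + 3
4 = 1·3 + 1
3 = 3·1 + 0
Back-substituting gives 7·18 ≡ 1 (mod 25).

18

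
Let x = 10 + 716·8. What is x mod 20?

716·8 = 5728.
5728 mod 20 = 8 (since 286·20 = 5720).
(10 + 8) mod 20 = 18.

18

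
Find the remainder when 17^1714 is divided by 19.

By repeated squaring mod 19: 17^1≡17, 17^2≡4, 17^4≡16, 17^8≡9, 17^16≡5, 17^32≡6, 17^64≡17, 17^128≡4, 17^256≡16, 17^512≡9, 17^1024≡5.
1714 = 2 + 16 + 32 + 128 + 512 + 1024, so 17^1714 ≡ 4·5·6·4·9·5 ≡ 16 (mod 19).

16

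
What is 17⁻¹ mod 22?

22 = 1·17 + 5
17 = 3·5 + 2
5 = 2·2 + 1
2 = 2·1 + 0
Back-substituting gives 17·13 ≡ 1 (mod 22).

13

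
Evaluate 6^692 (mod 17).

Successive squares of 6 mod 17: 6^1≡6, 6^2≡2, 6^4≡4, 6^8≡16, 6^16≡1, 6^32≡1, 6^64≡1, 6^128≡1, 6^256≡1, 6^512≡1.
692 = 4 + 16 + 32 + 128 + 512, so 6^692 ≡ 4·1·1·1·1 ≡ 4 (mod 17).

4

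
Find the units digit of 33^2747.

7

The units digit of 33^n cycles with period 4: 3, 9, 7, 1, …
2747 mod 4 = 3, so the last digit matches 3^3 = 7.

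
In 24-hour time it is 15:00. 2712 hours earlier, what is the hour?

Dividing 2712 by 24 gives quotient 113 and remainder 0.
(15 − 0) mod 24 = 15.

15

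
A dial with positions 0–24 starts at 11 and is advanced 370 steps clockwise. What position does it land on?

Dividing 370 by 25 gives quotient 14 and remainder 20.
(11 + 20) mod 25 = 6.

6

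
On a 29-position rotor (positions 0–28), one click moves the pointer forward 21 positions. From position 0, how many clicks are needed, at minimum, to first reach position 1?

18

21·18 = 378 = 13·29 + 1, so 21⁻¹ ≡ 18 (mod 29).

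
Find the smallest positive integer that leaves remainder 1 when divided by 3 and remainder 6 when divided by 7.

x ≡ 1 (mod 3) gives x ∈ {1, 4, 7, 10, 13}.
The first of these with x mod 7 = 6 is 13.

13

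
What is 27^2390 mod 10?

Powers of 7 mod 10 repeat with period 4: 7, 9, 3, 1.
2390 mod 4 = 2, so the last digit matches 7^2 = 9.

9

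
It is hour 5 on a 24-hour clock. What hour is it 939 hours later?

Dividing 939 by 24 gives quotient 39 and remainder 3.
(5 + 3) mod 24 = 8.

8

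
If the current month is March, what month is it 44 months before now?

Dividing 44 by 12 gives quotient 3 and remainder 8.
March − 8 months → July.

July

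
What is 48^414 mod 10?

4

The units digit of 48^n cycles with period 4: 8, 4, 2, 6, …
414 leaves remainder 2 on division by 4, so 48^414 ends in 4.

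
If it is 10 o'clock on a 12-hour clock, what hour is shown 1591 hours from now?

1591 = 132·12 + 7, so 1591 mod 12 = 7.
10 + 7 → 5 on a 12-hour dial.

5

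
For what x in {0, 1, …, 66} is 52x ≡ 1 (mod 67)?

58

52⁻¹ ≡ 58 (mod 67) because 52·58 = 3016 = 45·67 + 1.
Multiplying both sides by 58: x ≡ 58·1 = 58 ≡ 58 (mod 67).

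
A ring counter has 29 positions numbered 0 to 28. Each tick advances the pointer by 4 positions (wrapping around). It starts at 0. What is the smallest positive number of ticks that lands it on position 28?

The inverse of 4 mod 29 is 22 (since 4·22 = 88 ≡ 1).
Multiplying both sides by 22: x ≡ 22·28 = 616 ≡ 7 (mod 29).

7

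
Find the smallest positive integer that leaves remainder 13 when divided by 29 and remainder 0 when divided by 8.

x ≡ 0 (mod 8) gives x ∈ {0, 8, 16, 24, 32, 40, 48, 56, …}.
The first of these with x mod 29 = 13 is 216.

216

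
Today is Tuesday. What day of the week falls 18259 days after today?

Friday

Dividing 18259 by 7 gives quotient 2608 and remainder 3.
Tuesday + 3 days → Friday.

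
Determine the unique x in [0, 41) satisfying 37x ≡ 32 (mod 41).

33

The inverse of 37 mod 41 is 10 (since 37·10 = 370 ≡ 1).
So x ≡ 10·32 = 320 ≡ 33 (mod 41).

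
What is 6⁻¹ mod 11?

6·2 = 12 = 1·11 + 1, so 6⁻¹ ≡ 2 (mod 11).

2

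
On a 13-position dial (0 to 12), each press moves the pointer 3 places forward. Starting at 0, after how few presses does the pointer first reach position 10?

12

3⁻¹ ≡ 9 (mod 13) because 3·9 = 27 = 2·13 + 1.
Multiplying both sides by 9: x ≡ 9·10 = 90 ≡ 12 (mod 13).
Check: 3·12 = 36 = 2·13 + 10.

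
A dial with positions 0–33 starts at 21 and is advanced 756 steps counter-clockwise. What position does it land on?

13

756 = 22·34 + 8, so 756 mod 34 = 8.
(21 − 8) mod 34 = 13.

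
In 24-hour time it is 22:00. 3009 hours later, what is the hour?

7

Dividing 3009 by 24 gives quotient 125 and remainder 9.
(22 + 9) mod 24 = 7.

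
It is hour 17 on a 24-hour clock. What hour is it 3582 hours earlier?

11

3582 − 149·24 = 6, so 3582 ≡ 6 (mod 24).
(17 − 6) mod 24 = 11.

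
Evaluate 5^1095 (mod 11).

1

Successive squares of 5 mod 11: 5^1≡5, 5^2≡3, 5^4≡9, 5^8≡4, 5^16≡5, 5^32≡3, 5^64≡9, 5^128≡4, 5^256≡5, 5^512≡3, 5^1024≡9.
Since 1095 = 1 + 2 + 4 + 64 + 1024 in binary, 5^1095 ≡ 5·3·9·9·9 ≡ 1 (mod 11).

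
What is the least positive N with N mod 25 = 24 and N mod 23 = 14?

x ≡ 14 (mod 23) gives x ∈ {14, 37, 60, 83, 106, 129, 152, 175, …}.
The first of these with x mod 25 = 24 is 474.

474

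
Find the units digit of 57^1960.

1

Last digits of 7^n: 7, 9, 3, 1 (period 4).
1960 mod 4 = 0, so the last digit matches 7^4 = 1.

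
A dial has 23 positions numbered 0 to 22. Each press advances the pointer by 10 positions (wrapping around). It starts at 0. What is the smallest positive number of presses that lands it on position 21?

10⁻¹ ≡ 7 (mod 23) because 10·7 = 70 = 3·23 + 1.
Multiplying both sides by 7: x ≡ 7·21 = 147 ≡ 9 (mod 23).
Check: 10·9 = 90 = 3·23 + 21.

9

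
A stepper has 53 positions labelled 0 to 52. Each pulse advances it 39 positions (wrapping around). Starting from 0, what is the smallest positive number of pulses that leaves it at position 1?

34

39·34 = 1326 = 25·53 + 1, so 39⁻¹ ≡ 34 (mod 53).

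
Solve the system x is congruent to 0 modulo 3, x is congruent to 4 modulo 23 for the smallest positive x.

x ≡ 0 (mod 3) gives x ∈ {0, 3, 6, 9, 12, 15, 18, 21, …}.
The first of these with x mod 23 = 4 is 27.

27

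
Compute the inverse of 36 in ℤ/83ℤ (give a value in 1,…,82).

83 = 2·36 + 11
36 = 3·11 + 3
11 = 3·3 + 2
3 = 1·2 + 1
2 = 2·1 + 0
Back-substituting gives 36·30 ≡ 1 (mod 83).

30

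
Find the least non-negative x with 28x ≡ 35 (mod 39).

11

The inverse of 28 mod 39 is 7 (since 28·7 = 196 ≡ 1).
Multiplying both sides by 7: x ≡ 7·35 = 245 ≡ 11 (mod 39).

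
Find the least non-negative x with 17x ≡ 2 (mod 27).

16

The inverse of 17 mod 27 is 8 (since 17·8 = 136 ≡ 1).
So x ≡ 8·2 = 16 ≡ 16 (mod 27).
Check: 17·16 = 272 = 10·27 + 2.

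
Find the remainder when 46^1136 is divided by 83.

Successive squares of 46 mod 83: 46^1≡46, 46^2≡41, 46^4≡21, 46^8≡26, 46^16≡12, 46^32≡61, 46^64≡69, 46^128≡30, 46^256≡70, 46^512≡3, 46^1024≡9.
Since 1136 = 16 + 32 + 64 + 1024 in binary, 46^1136 ≡ 12·61·69·9 ≡ 64 (mod 83).

64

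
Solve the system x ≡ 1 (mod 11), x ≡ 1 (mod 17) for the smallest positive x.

x ≡ 1 (mod 11) gives x ∈ {1}.
The first of these with x mod 17 = 1 is 1.

1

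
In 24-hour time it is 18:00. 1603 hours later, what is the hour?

13

Dividing 1603 by 24 gives quotient 66 and remainder 19.
(18 + 19) mod 24 = 13.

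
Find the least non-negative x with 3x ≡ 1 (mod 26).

9

The inverse of 3 mod 26 is 9 (since 3·9 = 27 ≡ 1).
So x ≡ 9·1 = 9 ≡ 9 (mod 26).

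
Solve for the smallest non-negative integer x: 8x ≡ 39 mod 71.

67

The inverse of 8 mod 71 is 9 (since 8·9 = 72 ≡ 1).
So x ≡ 9·39 = 351 ≡ 67 (mod 71).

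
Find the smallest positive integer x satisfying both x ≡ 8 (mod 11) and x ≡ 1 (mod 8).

Since 8·7 ≡ 1 (mod 11), take x = 1 + 8·((8−1)·7 mod 11) = 1 + 8·5 = 41.
Check: 41 mod 11 = 8, 41 mod 8 = 1.

41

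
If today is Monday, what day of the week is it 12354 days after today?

Sunday

Dividing 12354 by 7 gives quotient 1764 and remainder 6.
Monday + 6 days → Sunday.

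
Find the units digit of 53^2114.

Last digits of 3^n: 3, 9, 7, 1 (period 4).
2114 leaves remainder 2 on division by 4, so 53^2114 ends in 9.

9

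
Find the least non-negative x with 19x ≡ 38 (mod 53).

2

19⁻¹ ≡ 14 (mod 53) because 19·14 = 266 = 5·53 + 1.
So x ≡ 14·38 = 532 ≡ 2 (mod 53).
Check: 19·2 = 38 = 0·53 + 38.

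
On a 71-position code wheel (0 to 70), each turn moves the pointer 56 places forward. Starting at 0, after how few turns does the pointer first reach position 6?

56⁻¹ ≡ 52 (mod 71) because 56·52 = 2912 = 41·71 + 1.
So x ≡ 52·6 = 312 ≡ 28 (mod 71).

28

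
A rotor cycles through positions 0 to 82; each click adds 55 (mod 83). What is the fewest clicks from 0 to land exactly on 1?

55·80 = 4400 = 53·83 + 1, so 55⁻¹ ≡ 80 (mod 83).

80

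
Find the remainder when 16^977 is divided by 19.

4

By repeated squaring mod 19: 16^1≡16, 16^2≡9, 16^4≡5, 16^8≡6, 16^16≡17, 16^32≡4, 16^64≡16, 16^128≡9, 16^256≡5, 16^512≡6.
977 = 1 + 16 + 64 + 128 + 256 + 512, so 16^977 ≡ 16·17·16·9·5·6 ≡ 4 (mod 19).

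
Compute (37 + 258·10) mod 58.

7

258·10 = 2580.
2580 − 44·58 = 28, so 2580 ≡ 28 (mod 58).
(37 + 28) mod 58 = 7.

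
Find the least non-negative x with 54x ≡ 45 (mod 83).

The inverse of 54 mod 83 is 20 (since 54·20 = 1080 ≡ 1).
Multiplying both sides by 20: x ≡ 20·45 = 900 ≡ 70 (mod 83).

70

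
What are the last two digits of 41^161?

41

By repeated squaring mod 100: 41^1≡41, 41^2≡81, 41^4≡61, 41^8≡21, 41^16≡41, 41^32≡81, 41^64≡61, 41^128≡21.
Since 161 = 1 + 32 + 128 in binary, 41^161 ≡ 41·81·21 ≡ 41 (mod 100).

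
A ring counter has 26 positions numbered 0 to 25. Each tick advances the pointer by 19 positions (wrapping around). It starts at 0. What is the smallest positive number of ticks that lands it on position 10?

6

The inverse of 19 mod 26 is 11 (since 19·11 = 209 ≡ 1).
Multiplying both sides by 11: x ≡ 11·10 = 110 ≡ 6 (mod 26).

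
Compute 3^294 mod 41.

32

By repeated squaring mod 41: 3^1≡3, 3^2≡9, 3^4≡40, 3^8≡1, 3^16≡1, 3^32≡1, 3^64≡1, 3^128≡1, 3^256≡1.
Since 294 = 2 + 4 + 32 + 256 in binary, 3^294 ≡ 9·40·1·1 ≡ 32 (mod 41).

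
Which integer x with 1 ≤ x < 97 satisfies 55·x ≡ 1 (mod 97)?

30

55·30 = 1650 = 17·97 + 1, so 55⁻¹ ≡ 30 (mod 97).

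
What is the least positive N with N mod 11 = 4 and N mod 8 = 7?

x ≡ 7 (mod 8) gives x ∈ {7, 15}.
The first of these with x mod 11 = 4 is 15.

15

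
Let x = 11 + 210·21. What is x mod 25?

210·21 = 4410.
Dividing 4410 by 25 gives quotient 176 and remainder 10.
(11 + 10) mod 25 = 21.

21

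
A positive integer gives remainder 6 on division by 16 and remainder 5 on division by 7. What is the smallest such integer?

54

x ≡ 5 (mod 7) gives x ∈ {5, 12, 19, 26, 33, 40, 47, 54}.
The first of these with x mod 16 = 6 is 54.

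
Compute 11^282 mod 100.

Square-and-reduce mod 100: 11^1≡11, 11^2≡21, 11^4≡41, 11^8≡81, 11^16≡61, 11^32≡21, 11^64≡41, 11^128≡81, 11^256≡61.
Since 282 = 2 + 8 + 16 + 256 in binary, 11^282 ≡ 21·81·61·61 ≡ 21 (mod 100).

21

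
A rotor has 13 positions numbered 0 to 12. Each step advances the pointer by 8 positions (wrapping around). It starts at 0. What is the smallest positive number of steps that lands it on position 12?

8

8⁻¹ ≡ 5 (mod 13) because 8·5 = 40 = 3·13 + 1.
So x ≡ 5·12 = 60 ≡ 8 (mod 13).
Check: 8·8 = 64 = 4·13 + 12.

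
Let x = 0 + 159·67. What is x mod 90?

159·67 = 10653.
Dividing 10653 by 90 gives quotient 118 and remainder 33.
(0 + 33) mod 90 = 33.

33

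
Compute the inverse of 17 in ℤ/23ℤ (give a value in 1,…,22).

17·19 = 323 = 14·23 + 1, so 17⁻¹ ≡ 19 (mod 23).

19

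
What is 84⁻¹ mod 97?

97 = 1·84 + 13
84 = 6·13 + 6
13 = 2·6 + 1
6 = 6·1 + 0
Back-substituting gives 84·82 ≡ 1 (mod 97).

82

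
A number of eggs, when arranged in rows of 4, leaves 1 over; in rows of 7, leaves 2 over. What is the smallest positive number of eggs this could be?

x ≡ 1 (mod 4) gives x ∈ {1, 5, 9}.
The first of these with x mod 7 = 2 is 9.

9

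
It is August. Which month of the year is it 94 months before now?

October

94 mod 12 = 10 (since 7·12 = 84).
August − 10 months → October.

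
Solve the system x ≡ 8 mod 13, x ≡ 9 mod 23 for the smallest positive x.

x ≡ 8 (mod 13) gives x ∈ {8, 21, 34, 47, 60, 73, 86, 99, …}.
The first of these with x mod 23 = 9 is 216.

216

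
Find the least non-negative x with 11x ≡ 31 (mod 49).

11⁻¹ ≡ 9 (mod 49) because 11·9 = 99 = 2·49 + 1.
Multiplying both sides by 9: x ≡ 9·31 = 279 ≡ 34 (mod 49).

34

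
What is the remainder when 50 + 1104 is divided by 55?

54

1104 − 20·55 = 4, so 1104 ≡ 4 (mod 55).
(50 + 4) mod 55 = 54.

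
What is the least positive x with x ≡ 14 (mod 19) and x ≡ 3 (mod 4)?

x ≡ 3 (mod 4) gives x ∈ {3, 7, 11, 15, 19, 23, 27, 31, …}.
The first of these with x mod 19 = 14 is 71.

71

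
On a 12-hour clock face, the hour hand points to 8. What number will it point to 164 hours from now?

164 = 13·12 + 8, so 164 mod 12 = 8.
8 + 8 → 4 on a 12-hour dial.

4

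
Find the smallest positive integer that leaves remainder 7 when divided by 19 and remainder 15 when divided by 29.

102

x ≡ 7 (mod 19) gives x ∈ {7, 26, 45, 64, 83, 102}.
The first of these with x mod 29 = 15 is 102.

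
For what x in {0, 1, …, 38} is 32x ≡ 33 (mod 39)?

The inverse of 32 mod 39 is 11 (since 32·11 = 352 ≡ 1).
Multiplying both sides by 11: x ≡ 11·33 = 363 ≡ 12 (mod 39).

12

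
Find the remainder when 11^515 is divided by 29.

Square-and-reduce mod 29: 11^1≡11, 11^2≡5, 11^4≡25, 11^8≡16, 11^16≡24, 11^32≡25, 11^64≡16, 11^128≡24, 11^256≡25, 11^512≡16.
515 = 1 + 2 + 512, so 11^515 ≡ 11·5·16 ≡ 10 (mod 29).

10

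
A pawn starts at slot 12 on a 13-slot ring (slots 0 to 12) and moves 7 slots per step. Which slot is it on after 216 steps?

216·7 = 1512.
Dividing 1512 by 13 gives quotient 116 and remainder 4.
(12 + 4) mod 13 = 3.

3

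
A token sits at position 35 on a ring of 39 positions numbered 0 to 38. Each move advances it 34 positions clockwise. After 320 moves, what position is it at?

34

320·34 = 10880.
10880 = 278·39 + 38, so 10880 mod 39 = 38.
(35 + 38) mod 39 = 34.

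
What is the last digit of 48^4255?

2

Powers of 8 mod 10 repeat with period 4: 8, 4, 2, 6.
4255 mod 4 = 3, so the last digit matches 8^3 = 2.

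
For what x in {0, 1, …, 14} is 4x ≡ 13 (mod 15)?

7

The inverse of 4 mod 15 is 4 (since 4·4 = 16 ≡ 1).
So x ≡ 4·13 = 52 ≡ 7 (mod 15).
Check: 4·7 = 28 = 1·15 + 13.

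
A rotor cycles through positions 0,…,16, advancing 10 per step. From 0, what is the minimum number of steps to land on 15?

The inverse of 10 mod 17 is 12 (since 10·12 = 120 ≡ 1).
So x ≡ 12·15 = 180 ≡ 10 (mod 17).
Check: 10·10 = 100 = 5·17 + 15.

10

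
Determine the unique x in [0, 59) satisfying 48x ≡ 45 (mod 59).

48⁻¹ ≡ 16 (mod 59) because 48·16 = 768 = 13·59 + 1.
Multiplying both sides by 16: x ≡ 16·45 = 720 ≡ 12 (mod 59).

12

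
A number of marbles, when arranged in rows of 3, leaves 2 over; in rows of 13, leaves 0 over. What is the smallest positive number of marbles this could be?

x ≡ 2 (mod 3) gives x ∈ {2, 5, 8, 11, 14, 17, 20, 23, …}.
The first of these with x mod 13 = 0 is 26.

26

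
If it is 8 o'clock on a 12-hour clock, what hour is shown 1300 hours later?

12

Dividing 1300 by 12 gives quotient 108 and remainder 4.
8 + 4 → 12 on a 12-hour dial.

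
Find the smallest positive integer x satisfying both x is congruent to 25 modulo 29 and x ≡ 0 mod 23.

x ≡ 0 (mod 23) gives x ∈ {0, 23, 46, 69, 92, 115, 138, 161, …}.
The first of these with x mod 29 = 25 is 460.

460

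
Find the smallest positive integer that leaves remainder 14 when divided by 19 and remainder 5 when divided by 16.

x ≡ 5 (mod 16) gives x ∈ {5, 21, 37, 53, 69, 85, 101, 117, …}.
The first of these with x mod 19 = 14 is 261.

261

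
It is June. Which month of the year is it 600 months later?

June

Dividing 600 by 12 gives quotient 50 and remainder 0.
June + 0 months → June.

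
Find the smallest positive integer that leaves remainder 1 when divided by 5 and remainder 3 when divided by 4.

11

x ≡ 3 (mod 4) gives x ∈ {3, 7, 11}.
The first of these with x mod 5 = 1 is 11.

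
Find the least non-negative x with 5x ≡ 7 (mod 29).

5⁻¹ ≡ 6 (mod 29) because 5·6 = 30 = 1·29 + 1.
Multiplying both sides by 6: x ≡ 6·7 = 42 ≡ 13 (mod 29).

13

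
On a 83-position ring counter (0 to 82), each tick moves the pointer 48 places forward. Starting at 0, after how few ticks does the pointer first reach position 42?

32

The inverse of 48 mod 83 is 64 (since 48·64 = 3072 ≡ 1).
So x ≡ 64·42 = 2688 ≡ 32 (mod 83).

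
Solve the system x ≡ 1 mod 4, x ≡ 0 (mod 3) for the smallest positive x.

x ≡ 0 (mod 3) gives x ∈ {0, 3, 6, 9}.
The first of these with x mod 4 = 1 is 9.

9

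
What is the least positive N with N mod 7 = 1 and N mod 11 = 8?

x ≡ 1 (mod 7) gives x ∈ {1, 8}.
The first of these with x mod 11 = 8 is 8.

8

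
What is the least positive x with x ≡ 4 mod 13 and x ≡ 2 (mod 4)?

x ≡ 2 (mod 4) gives x ∈ {2, 6, 10, 14, 18, 22, 26, 30}.
The first of these with x mod 13 = 4 is 30.

30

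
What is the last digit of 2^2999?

The units digit of 2^n cycles with period 4: 2, 4, 8, 6, …
2999 leaves remainder 3 on division by 4, so 2^2999 ends in 8.

8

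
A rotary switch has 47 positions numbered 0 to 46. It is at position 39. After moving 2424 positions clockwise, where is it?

2424 − 51·47 = 27, so 2424 ≡ 27 (mod 47).
(39 + 27) mod 47 = 19.

19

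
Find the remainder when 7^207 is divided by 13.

Successive squares of 7 mod 13: 7^1≡7, 7^2≡10, 7^4≡9, 7^8≡3, 7^16≡9, 7^32≡3, 7^64≡9, 7^128≡3.
207 = 1 + 2 + 4 + 8 + 64 + 128, so 7^207 ≡ 7·10·9·3·9·3 ≡ 5 (mod 13).

5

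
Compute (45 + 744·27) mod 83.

744·27 = 20088.
20088 mod 83 = 2 (since 242·83 = 20086).
(45 + 2) mod 83 = 47.

47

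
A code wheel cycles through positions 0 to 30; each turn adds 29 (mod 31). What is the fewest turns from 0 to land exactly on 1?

15

31 = 1·29 + 2
29 = 14·2 + 1
2 = 2·1 + 0
Back-substituting gives 29·15 ≡ 1 (mod 31).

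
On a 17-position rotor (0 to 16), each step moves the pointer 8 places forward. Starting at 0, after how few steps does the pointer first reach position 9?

The inverse of 8 mod 17 is 15 (since 8·15 = 120 ≡ 1).
Multiplying both sides by 15: x ≡ 15·9 = 135 ≡ 16 (mod 17).
Check: 8·16 = 128 = 7·17 + 9.

16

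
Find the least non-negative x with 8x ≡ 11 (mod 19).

18

The inverse of 8 mod 19 is 12 (since 8·12 = 96 ≡ 1).
So x ≡ 12·11 = 132 ≡ 18 (mod 19).
Check: 8·18 = 144 = 7·19 + 11.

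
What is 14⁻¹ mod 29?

27

14·27 = 378 = 13·29 + 1, so 14⁻¹ ≡ 27 (mod 29).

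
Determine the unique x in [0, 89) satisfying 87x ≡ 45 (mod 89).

The inverse of 87 mod 89 is 44 (since 87·44 = 3828 ≡ 1).
So x ≡ 44·45 = 1980 ≡ 22 (mod 89).
Check: 87·22 = 1914 = 21·89 + 45.

22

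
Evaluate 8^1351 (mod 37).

29

By repeated squaring mod 37: 8^1≡8, 8^2≡27, 8^4≡26, 8^8≡10, 8^16≡26, 8^32≡10, 8^64≡26, 8^128≡10, 8^256≡26, 8^512≡10, 8^1024≡26.
1351 = 1 + 2 + 4 + 64 + 256 + 1024, so 8^1351 ≡ 8·27·26·26·26·26 ≡ 29 (mod 37).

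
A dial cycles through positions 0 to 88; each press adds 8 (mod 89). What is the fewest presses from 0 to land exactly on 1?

89 = 11·8 + 1
8 = 8·1 + 0
Back-substituting gives 8·78 ≡ 1 (mod 89).

78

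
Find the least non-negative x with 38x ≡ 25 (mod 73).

38⁻¹ ≡ 25 (mod 73) because 38·25 = 950 = 13·73 + 1.
So x ≡ 25·25 = 625 ≡ 41 (mod 73).
Check: 38·41 = 1558 = 21·73 + 25.

41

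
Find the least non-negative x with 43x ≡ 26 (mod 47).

43⁻¹ ≡ 35 (mod 47) because 43·35 = 1505 = 32·47 + 1.
Multiplying both sides by 35: x ≡ 35·26 = 910 ≡ 17 (mod 47).

17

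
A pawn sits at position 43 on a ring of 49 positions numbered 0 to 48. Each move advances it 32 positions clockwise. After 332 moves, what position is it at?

34

332·32 = 10624.
10624 mod 49 = 40 (since 216·49 = 10584).
(43 + 40) mod 49 = 34.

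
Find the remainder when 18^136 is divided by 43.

Square-and-reduce mod 43: 18^1≡18, 18^2≡23, 18^4≡13, 18^8≡40, 18^16≡9, 18^32≡38, 18^64≡25, 18^128≡23.
136 = 8 + 128, so 18^136 ≡ 40·23 ≡ 17 (mod 43).

17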